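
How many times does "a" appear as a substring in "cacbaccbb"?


Searching for "a" in "cacbaccbb"
Scanning each position:
  Position 0: "c" => no
  Position 1: "a" => MATCH
  Position 2: "c" => no
  Position 3: "b" => no
  Position 4: "a" => MATCH
  Position 5: "c" => no
  Position 6: "c" => no
  Position 7: "b" => no
  Position 8: "b" => no
Total occurrences: 2

2


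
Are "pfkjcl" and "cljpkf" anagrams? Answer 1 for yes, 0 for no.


Strings: "pfkjcl", "cljpkf"
Sorted first:  cfjklp
Sorted second: cfjklp
Sorted forms match => anagrams

1


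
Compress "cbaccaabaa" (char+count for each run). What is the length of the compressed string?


Input: cbaccaabaa
Runs:
  'c' x 1 => "c1"
  'b' x 1 => "b1"
  'a' x 1 => "a1"
  'c' x 2 => "c2"
  'a' x 2 => "a2"
  'b' x 1 => "b1"
  'a' x 2 => "a2"
Compressed: "c1b1a1c2a2b1a2"
Compressed length: 14

14


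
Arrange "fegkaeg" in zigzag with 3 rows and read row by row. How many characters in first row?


Zigzag "fegkaeg" into 3 rows:
Placing characters:
  'f' => row 0
  'e' => row 1
  'g' => row 2
  'k' => row 1
  'a' => row 0
  'e' => row 1
  'g' => row 2
Rows:
  Row 0: "fa"
  Row 1: "eke"
  Row 2: "gg"
First row length: 2

2


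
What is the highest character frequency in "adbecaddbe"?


Input: adbecaddbe
Character counts:
  'a': 2
  'b': 2
  'c': 1
  'd': 3
  'e': 2
Maximum frequency: 3

3


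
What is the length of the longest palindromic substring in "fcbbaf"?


Input: "fcbbaf"
Checking substrings for palindromes:
  [2:4] "bb" (len 2) => palindrome
Longest palindromic substring: "bb" with length 2

2


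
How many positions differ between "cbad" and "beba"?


Comparing "cbad" and "beba" position by position:
  Position 0: 'c' vs 'b' => DIFFER
  Position 1: 'b' vs 'e' => DIFFER
  Position 2: 'a' vs 'b' => DIFFER
  Position 3: 'd' vs 'a' => DIFFER
Positions that differ: 4

4


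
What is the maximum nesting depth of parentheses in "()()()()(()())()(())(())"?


Input: "()()()()(()())()(())(())"
Tracking depth:
  Position 0 '(': depth becomes 1
  Position 1 ')': depth becomes 0
  Position 2 '(': depth becomes 1
  Position 3 ')': depth becomes 0
  Position 4 '(': depth becomes 1
  Position 5 ')': depth becomes 0
  Position 6 '(': depth becomes 1
  Position 7 ')': depth becomes 0
  Position 8 '(': depth becomes 1
  Position 9 '(': depth becomes 2
  Position 10 ')': depth becomes 1
  Position 11 '(': depth becomes 2
  Position 12 ')': depth becomes 1
  Position 13 ')': depth becomes 0
  Position 14 '(': depth becomes 1
  Position 15 ')': depth becomes 0
  Position 16 '(': depth becomes 1
  Position 17 '(': depth becomes 2
  Position 18 ')': depth becomes 1
  Position 19 ')': depth becomes 0
  Position 20 '(': depth becomes 1
  Position 21 '(': depth becomes 2
  Position 22 ')': depth becomes 1
  Position 23 ')': depth becomes 0
Maximum depth reached: 2

2


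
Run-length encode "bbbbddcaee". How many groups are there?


Input: bbbbddcaee
Scanning for consecutive runs:
  Group 1: 'b' x 4 (positions 0-3)
  Group 2: 'd' x 2 (positions 4-5)
  Group 3: 'c' x 1 (positions 6-6)
  Group 4: 'a' x 1 (positions 7-7)
  Group 5: 'e' x 2 (positions 8-9)
Total groups: 5

5


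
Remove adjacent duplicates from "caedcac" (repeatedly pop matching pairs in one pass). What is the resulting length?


Input: caedcac
Stack-based adjacent duplicate removal:
  Read 'c': push. Stack: c
  Read 'a': push. Stack: ca
  Read 'e': push. Stack: cae
  Read 'd': push. Stack: caed
  Read 'c': push. Stack: caedc
  Read 'a': push. Stack: caedca
  Read 'c': push. Stack: caedcac
Final stack: "caedcac" (length 7)

7


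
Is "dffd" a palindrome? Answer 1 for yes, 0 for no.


Input: dffd
Reversed: dffd
  Compare pos 0 ('d') with pos 3 ('d'): match
  Compare pos 1 ('f') with pos 2 ('f'): match
Result: palindrome

1


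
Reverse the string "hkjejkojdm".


Input: hkjejkojdm
Reading characters right to left:
  Position 9: 'm'
  Position 8: 'd'
  Position 7: 'j'
  Position 6: 'o'
  Position 5: 'k'
  Position 4: 'j'
  Position 3: 'e'
  Position 2: 'j'
  Position 1: 'k'
  Position 0: 'h'
Reversed: mdjokjejkh

mdjokjejkh


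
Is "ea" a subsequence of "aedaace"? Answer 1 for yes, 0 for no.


Check if "ea" is a subsequence of "aedaace"
Greedy scan:
  Position 0 ('a'): no match needed
  Position 1 ('e'): matches sub[0] = 'e'
  Position 2 ('d'): no match needed
  Position 3 ('a'): matches sub[1] = 'a'
  Position 4 ('a'): no match needed
  Position 5 ('c'): no match needed
  Position 6 ('e'): no match needed
All 2 characters matched => is a subsequence

1


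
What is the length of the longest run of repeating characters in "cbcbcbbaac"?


Input: "cbcbcbbaac"
Scanning for longest run:
  Position 1 ('b'): new char, reset run to 1
  Position 2 ('c'): new char, reset run to 1
  Position 3 ('b'): new char, reset run to 1
  Position 4 ('c'): new char, reset run to 1
  Position 5 ('b'): new char, reset run to 1
  Position 6 ('b'): continues run of 'b', length=2
  Position 7 ('a'): new char, reset run to 1
  Position 8 ('a'): continues run of 'a', length=2
  Position 9 ('c'): new char, reset run to 1
Longest run: 'b' with length 2

2


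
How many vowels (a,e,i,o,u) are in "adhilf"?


Input: adhilf
Checking each character:
  'a' at position 0: vowel (running total: 1)
  'd' at position 1: consonant
  'h' at position 2: consonant
  'i' at position 3: vowel (running total: 2)
  'l' at position 4: consonant
  'f' at position 5: consonant
Total vowels: 2

2


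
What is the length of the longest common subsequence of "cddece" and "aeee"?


LCS of "cddece" and "aeee"
DP table:
           a    e    e    e
      0    0    0    0    0
  c   0    0    0    0    0
  d   0    0    0    0    0
  d   0    0    0    0    0
  e   0    0    1    1    1
  c   0    0    1    1    1
  e   0    0    1    2    2
LCS length = dp[6][4] = 2

2


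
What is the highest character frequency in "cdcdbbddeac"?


Input: cdcdbbddeac
Character counts:
  'a': 1
  'b': 2
  'c': 3
  'd': 4
  'e': 1
Maximum frequency: 4

4


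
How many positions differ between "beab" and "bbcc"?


Comparing "beab" and "bbcc" position by position:
  Position 0: 'b' vs 'b' => same
  Position 1: 'e' vs 'b' => DIFFER
  Position 2: 'a' vs 'c' => DIFFER
  Position 3: 'b' vs 'c' => DIFFER
Positions that differ: 3

3


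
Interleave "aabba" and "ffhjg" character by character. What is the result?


Interleaving "aabba" and "ffhjg":
  Position 0: 'a' from first, 'f' from second => "af"
  Position 1: 'a' from first, 'f' from second => "af"
  Position 2: 'b' from first, 'h' from second => "bh"
  Position 3: 'b' from first, 'j' from second => "bj"
  Position 4: 'a' from first, 'g' from second => "ag"
Result: afafbhbjag

afafbhbjag


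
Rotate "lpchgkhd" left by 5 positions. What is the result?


Input: "lpchgkhd", rotate left by 5
First 5 characters: "lpchg"
Remaining characters: "khd"
Concatenate remaining + first: "khd" + "lpchg" = "khdlpchg"

khdlpchg


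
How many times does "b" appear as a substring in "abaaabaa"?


Searching for "b" in "abaaabaa"
Scanning each position:
  Position 0: "a" => no
  Position 1: "b" => MATCH
  Position 2: "a" => no
  Position 3: "a" => no
  Position 4: "a" => no
  Position 5: "b" => MATCH
  Position 6: "a" => no
  Position 7: "a" => no
Total occurrences: 2

2


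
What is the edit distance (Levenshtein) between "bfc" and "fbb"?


Computing edit distance: "bfc" -> "fbb"
DP table:
           f    b    b
      0    1    2    3
  b   1    1    1    2
  f   2    1    2    2
  c   3    2    2    3
Edit distance = dp[3][3] = 3

3


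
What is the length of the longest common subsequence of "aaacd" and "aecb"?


LCS of "aaacd" and "aecb"
DP table:
           a    e    c    b
      0    0    0    0    0
  a   0    1    1    1    1
  a   0    1    1    1    1
  a   0    1    1    1    1
  c   0    1    1    2    2
  d   0    1    1    2    2
LCS length = dp[5][4] = 2

2


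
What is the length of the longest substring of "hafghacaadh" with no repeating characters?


Input: "hafghacaadh"
Sliding window (track last position of each char):
  Position 0 ('h'): window [0,0] length 1 -- new best
  Position 1 ('a'): window [0,1] length 2 -- new best
  Position 2 ('f'): window [0,2] length 3 -- new best
  Position 3 ('g'): window [0,3] length 4 -- new best
  Position 4 ('h'): repeat (last at 0), move window start to 1
  Position 4 ('h'): window [1,4] length 4
  Position 5 ('a'): repeat (last at 1), move window start to 2
  Position 5 ('a'): window [2,5] length 4
  Position 6 ('c'): window [2,6] length 5 -- new best
  Position 7 ('a'): repeat (last at 5), move window start to 6
  Position 7 ('a'): window [6,7] length 2
  Position 8 ('a'): repeat (last at 7), move window start to 8
  Position 8 ('a'): window [8,8] length 1
  Position 9 ('d'): window [8,9] length 2
  Position 10 ('h'): window [8,10] length 3
Longest substring with no repeats: "fghac" with length 5

5


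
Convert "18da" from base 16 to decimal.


Input: "18da" in base 16
Positional expansion:
  Digit '1' (value 1) x 16^3 = 4096
  Digit '8' (value 8) x 16^2 = 2048
  Digit 'd' (value 13) x 16^1 = 208
  Digit 'a' (value 10) x 16^0 = 10
Sum = 6362

6362


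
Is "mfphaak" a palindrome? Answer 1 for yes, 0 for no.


Input: mfphaak
Reversed: kaahpfm
  Compare pos 0 ('m') with pos 6 ('k'): MISMATCH
  Compare pos 1 ('f') with pos 5 ('a'): MISMATCH
  Compare pos 2 ('p') with pos 4 ('a'): MISMATCH
Result: not a palindrome

0


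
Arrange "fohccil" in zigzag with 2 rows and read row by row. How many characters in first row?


Zigzag "fohccil" into 2 rows:
Placing characters:
  'f' => row 0
  'o' => row 1
  'h' => row 0
  'c' => row 1
  'c' => row 0
  'i' => row 1
  'l' => row 0
Rows:
  Row 0: "fhcl"
  Row 1: "oci"
First row length: 4

4


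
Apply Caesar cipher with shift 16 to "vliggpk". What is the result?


Caesar cipher: shift "vliggpk" by 16
  'v' (pos 21) + 16 = pos 11 = 'l'
  'l' (pos 11) + 16 = pos 1 = 'b'
  'i' (pos 8) + 16 = pos 24 = 'y'
  'g' (pos 6) + 16 = pos 22 = 'w'
  'g' (pos 6) + 16 = pos 22 = 'w'
  'p' (pos 15) + 16 = pos 5 = 'f'
  'k' (pos 10) + 16 = pos 0 = 'a'
Result: lbywwfa

lbywwfa


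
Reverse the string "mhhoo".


Input: mhhoo
Reading characters right to left:
  Position 4: 'o'
  Position 3: 'o'
  Position 2: 'h'
  Position 1: 'h'
  Position 0: 'm'
Reversed: oohhm

oohhm


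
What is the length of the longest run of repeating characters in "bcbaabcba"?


Input: "bcbaabcba"
Scanning for longest run:
  Position 1 ('c'): new char, reset run to 1
  Position 2 ('b'): new char, reset run to 1
  Position 3 ('a'): new char, reset run to 1
  Position 4 ('a'): continues run of 'a', length=2
  Position 5 ('b'): new char, reset run to 1
  Position 6 ('c'): new char, reset run to 1
  Position 7 ('b'): new char, reset run to 1
  Position 8 ('a'): new char, reset run to 1
Longest run: 'a' with length 2

2


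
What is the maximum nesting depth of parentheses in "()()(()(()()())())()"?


Input: "()()(()(()()())())()"
Tracking depth:
  Position 0 '(': depth becomes 1
  Position 1 ')': depth becomes 0
  Position 2 '(': depth becomes 1
  Position 3 ')': depth becomes 0
  Position 4 '(': depth becomes 1
  Position 5 '(': depth becomes 2
  Position 6 ')': depth becomes 1
  Position 7 '(': depth becomes 2
  Position 8 '(': depth becomes 3
  Position 9 ')': depth becomes 2
  Position 10 '(': depth becomes 3
  Position 11 ')': depth becomes 2
  Position 12 '(': depth becomes 3
  Position 13 ')': depth becomes 2
  Position 14 ')': depth becomes 1
  Position 15 '(': depth becomes 2
  Position 16 ')': depth becomes 1
  Position 17 ')': depth becomes 0
  Position 18 '(': depth becomes 1
  Position 19 ')': depth becomes 0
Maximum depth reached: 3

3


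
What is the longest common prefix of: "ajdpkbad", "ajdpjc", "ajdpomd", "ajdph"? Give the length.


Words: ajdpkbad, ajdpjc, ajdpomd, ajdph
  Position 0: all 'a' => match
  Position 1: all 'j' => match
  Position 2: all 'd' => match
  Position 3: all 'p' => match
  Position 4: ('k', 'j', 'o', 'h') => mismatch, stop
LCP = "ajdp" (length 4)

4


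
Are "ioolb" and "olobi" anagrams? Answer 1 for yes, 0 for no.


Strings: "ioolb", "olobi"
Sorted first:  biloo
Sorted second: biloo
Sorted forms match => anagrams

1


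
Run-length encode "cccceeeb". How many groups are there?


Input: cccceeeb
Scanning for consecutive runs:
  Group 1: 'c' x 4 (positions 0-3)
  Group 2: 'e' x 3 (positions 4-6)
  Group 3: 'b' x 1 (positions 7-7)
Total groups: 3

3


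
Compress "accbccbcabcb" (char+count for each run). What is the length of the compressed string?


Input: accbccbcabcb
Runs:
  'a' x 1 => "a1"
  'c' x 2 => "c2"
  'b' x 1 => "b1"
  'c' x 2 => "c2"
  'b' x 1 => "b1"
  'c' x 1 => "c1"
  'a' x 1 => "a1"
  'b' x 1 => "b1"
  'c' x 1 => "c1"
  'b' x 1 => "b1"
Compressed: "a1c2b1c2b1c1a1b1c1b1"
Compressed length: 20

20


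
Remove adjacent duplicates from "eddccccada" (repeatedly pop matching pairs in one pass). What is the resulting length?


Input: eddccccada
Stack-based adjacent duplicate removal:
  Read 'e': push. Stack: e
  Read 'd': push. Stack: ed
  Read 'd': matches stack top 'd' => pop. Stack: e
  Read 'c': push. Stack: ec
  Read 'c': matches stack top 'c' => pop. Stack: e
  Read 'c': push. Stack: ec
  Read 'c': matches stack top 'c' => pop. Stack: e
  Read 'a': push. Stack: ea
  Read 'd': push. Stack: ead
  Read 'a': push. Stack: eada
Final stack: "eada" (length 4)

4


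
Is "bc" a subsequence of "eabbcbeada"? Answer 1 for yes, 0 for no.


Check if "bc" is a subsequence of "eabbcbeada"
Greedy scan:
  Position 0 ('e'): no match needed
  Position 1 ('a'): no match needed
  Position 2 ('b'): matches sub[0] = 'b'
  Position 3 ('b'): no match needed
  Position 4 ('c'): matches sub[1] = 'c'
  Position 5 ('b'): no match needed
  Position 6 ('e'): no match needed
  Position 7 ('a'): no match needed
  Position 8 ('d'): no match needed
  Position 9 ('a'): no match needed
All 2 characters matched => is a subsequence

1


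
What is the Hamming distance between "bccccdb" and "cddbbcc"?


Comparing "bccccdb" and "cddbbcc" position by position:
  Position 0: 'b' vs 'c' => differ
  Position 1: 'c' vs 'd' => differ
  Position 2: 'c' vs 'd' => differ
  Position 3: 'c' vs 'b' => differ
  Position 4: 'c' vs 'b' => differ
  Position 5: 'd' vs 'c' => differ
  Position 6: 'b' vs 'c' => differ
Total differences (Hamming distance): 7

7


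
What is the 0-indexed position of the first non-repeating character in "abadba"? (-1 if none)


Input: abadba
Character frequencies:
  'a': 3
  'b': 2
  'd': 1
Scanning left to right for freq == 1:
  Position 0 ('a'): freq=3, skip
  Position 1 ('b'): freq=2, skip
  Position 2 ('a'): freq=3, skip
  Position 3 ('d'): unique! => answer = 3

3


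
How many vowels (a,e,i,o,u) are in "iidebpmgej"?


Input: iidebpmgej
Checking each character:
  'i' at position 0: vowel (running total: 1)
  'i' at position 1: vowel (running total: 2)
  'd' at position 2: consonant
  'e' at position 3: vowel (running total: 3)
  'b' at position 4: consonant
  'p' at position 5: consonant
  'm' at position 6: consonant
  'g' at position 7: consonant
  'e' at position 8: vowel (running total: 4)
  'j' at position 9: consonant
Total vowels: 4

4


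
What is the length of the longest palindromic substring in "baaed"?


Input: "baaed"
Checking substrings for palindromes:
  [1:3] "aa" (len 2) => palindrome
Longest palindromic substring: "aa" with length 2

2


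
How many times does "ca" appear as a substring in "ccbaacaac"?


Searching for "ca" in "ccbaacaac"
Scanning each position:
  Position 0: "cc" => no
  Position 1: "cb" => no
  Position 2: "ba" => no
  Position 3: "aa" => no
  Position 4: "ac" => no
  Position 5: "ca" => MATCH
  Position 6: "aa" => no
  Position 7: "ac" => no
Total occurrences: 1

1


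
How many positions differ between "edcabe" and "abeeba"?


Comparing "edcabe" and "abeeba" position by position:
  Position 0: 'e' vs 'a' => DIFFER
  Position 1: 'd' vs 'b' => DIFFER
  Position 2: 'c' vs 'e' => DIFFER
  Position 3: 'a' vs 'e' => DIFFER
  Position 4: 'b' vs 'b' => same
  Position 5: 'e' vs 'a' => DIFFER
Positions that differ: 5

5


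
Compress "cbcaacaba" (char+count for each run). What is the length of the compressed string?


Input: cbcaacaba
Runs:
  'c' x 1 => "c1"
  'b' x 1 => "b1"
  'c' x 1 => "c1"
  'a' x 2 => "a2"
  'c' x 1 => "c1"
  'a' x 1 => "a1"
  'b' x 1 => "b1"
  'a' x 1 => "a1"
Compressed: "c1b1c1a2c1a1b1a1"
Compressed length: 16

16


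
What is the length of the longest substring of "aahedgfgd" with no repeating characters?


Input: "aahedgfgd"
Sliding window (track last position of each char):
  Position 0 ('a'): window [0,0] length 1 -- new best
  Position 1 ('a'): repeat (last at 0), move window start to 1
  Position 1 ('a'): window [1,1] length 1
  Position 2 ('h'): window [1,2] length 2 -- new best
  Position 3 ('e'): window [1,3] length 3 -- new best
  Position 4 ('d'): window [1,4] length 4 -- new best
  Position 5 ('g'): window [1,5] length 5 -- new best
  Position 6 ('f'): window [1,6] length 6 -- new best
  Position 7 ('g'): repeat (last at 5), move window start to 6
  Position 7 ('g'): window [6,7] length 2
  Position 8 ('d'): window [6,8] length 3
Longest substring with no repeats: "ahedgf" with length 6

6


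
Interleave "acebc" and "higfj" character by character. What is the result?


Interleaving "acebc" and "higfj":
  Position 0: 'a' from first, 'h' from second => "ah"
  Position 1: 'c' from first, 'i' from second => "ci"
  Position 2: 'e' from first, 'g' from second => "eg"
  Position 3: 'b' from first, 'f' from second => "bf"
  Position 4: 'c' from first, 'j' from second => "cj"
Result: ahciegbfcj

ahciegbfcj


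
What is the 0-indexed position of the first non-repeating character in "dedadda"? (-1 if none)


Input: dedadda
Character frequencies:
  'a': 2
  'd': 4
  'e': 1
Scanning left to right for freq == 1:
  Position 0 ('d'): freq=4, skip
  Position 1 ('e'): unique! => answer = 1

1


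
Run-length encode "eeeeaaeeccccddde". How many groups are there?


Input: eeeeaaeeccccddde
Scanning for consecutive runs:
  Group 1: 'e' x 4 (positions 0-3)
  Group 2: 'a' x 2 (positions 4-5)
  Group 3: 'e' x 2 (positions 6-7)
  Group 4: 'c' x 4 (positions 8-11)
  Group 5: 'd' x 3 (positions 12-14)
  Group 6: 'e' x 1 (positions 15-15)
Total groups: 6

6


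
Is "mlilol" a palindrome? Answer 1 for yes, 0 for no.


Input: mlilol
Reversed: lolilm
  Compare pos 0 ('m') with pos 5 ('l'): MISMATCH
  Compare pos 1 ('l') with pos 4 ('o'): MISMATCH
  Compare pos 2 ('i') with pos 3 ('l'): MISMATCH
Result: not a palindrome

0


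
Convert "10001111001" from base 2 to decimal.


Input: "10001111001" in base 2
Positional expansion:
  Digit '1' (value 1) x 2^10 = 1024
  Digit '0' (value 0) x 2^9 = 0
  Digit '0' (value 0) x 2^8 = 0
  Digit '0' (value 0) x 2^7 = 0
  Digit '1' (value 1) x 2^6 = 64
  Digit '1' (value 1) x 2^5 = 32
  Digit '1' (value 1) x 2^4 = 16
  Digit '1' (value 1) x 2^3 = 8
  Digit '0' (value 0) x 2^2 = 0
  Digit '0' (value 0) x 2^1 = 0
  Digit '1' (value 1) x 2^0 = 1
Sum = 1145

1145


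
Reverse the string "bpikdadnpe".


Input: bpikdadnpe
Reading characters right to left:
  Position 9: 'e'
  Position 8: 'p'
  Position 7: 'n'
  Position 6: 'd'
  Position 5: 'a'
  Position 4: 'd'
  Position 3: 'k'
  Position 2: 'i'
  Position 1: 'p'
  Position 0: 'b'
Reversed: epndadkipb

epndadkipb


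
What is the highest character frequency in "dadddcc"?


Input: dadddcc
Character counts:
  'a': 1
  'c': 2
  'd': 4
Maximum frequency: 4

4


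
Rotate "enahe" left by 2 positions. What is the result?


Input: "enahe", rotate left by 2
First 2 characters: "en"
Remaining characters: "ahe"
Concatenate remaining + first: "ahe" + "en" = "aheen"

aheen


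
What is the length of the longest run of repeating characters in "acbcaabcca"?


Input: "acbcaabcca"
Scanning for longest run:
  Position 1 ('c'): new char, reset run to 1
  Position 2 ('b'): new char, reset run to 1
  Position 3 ('c'): new char, reset run to 1
  Position 4 ('a'): new char, reset run to 1
  Position 5 ('a'): continues run of 'a', length=2
  Position 6 ('b'): new char, reset run to 1
  Position 7 ('c'): new char, reset run to 1
  Position 8 ('c'): continues run of 'c', length=2
  Position 9 ('a'): new char, reset run to 1
Longest run: 'a' with length 2

2


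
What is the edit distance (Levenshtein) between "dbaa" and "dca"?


Computing edit distance: "dbaa" -> "dca"
DP table:
           d    c    a
      0    1    2    3
  d   1    0    1    2
  b   2    1    1    2
  a   3    2    2    1
  a   4    3    3    2
Edit distance = dp[4][3] = 2

2


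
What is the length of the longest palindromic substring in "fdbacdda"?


Input: "fdbacdda"
Checking substrings for palindromes:
  [5:7] "dd" (len 2) => palindrome
Longest palindromic substring: "dd" with length 2

2


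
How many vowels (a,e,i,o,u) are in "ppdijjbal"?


Input: ppdijjbal
Checking each character:
  'p' at position 0: consonant
  'p' at position 1: consonant
  'd' at position 2: consonant
  'i' at position 3: vowel (running total: 1)
  'j' at position 4: consonant
  'j' at position 5: consonant
  'b' at position 6: consonant
  'a' at position 7: vowel (running total: 2)
  'l' at position 8: consonant
Total vowels: 2

2


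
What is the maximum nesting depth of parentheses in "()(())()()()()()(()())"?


Input: "()(())()()()()()(()())"
Tracking depth:
  Position 0 '(': depth becomes 1
  Position 1 ')': depth becomes 0
  Position 2 '(': depth becomes 1
  Position 3 '(': depth becomes 2
  Position 4 ')': depth becomes 1
  Position 5 ')': depth becomes 0
  Position 6 '(': depth becomes 1
  Position 7 ')': depth becomes 0
  Position 8 '(': depth becomes 1
  Position 9 ')': depth becomes 0
  Position 10 '(': depth becomes 1
  Position 11 ')': depth becomes 0
  Position 12 '(': depth becomes 1
  Position 13 ')': depth becomes 0
  Position 14 '(': depth becomes 1
  Position 15 ')': depth becomes 0
  Position 16 '(': depth becomes 1
  Position 17 '(': depth becomes 2
  Position 18 ')': depth becomes 1
  Position 19 '(': depth becomes 2
  Position 20 ')': depth becomes 1
  Position 21 ')': depth becomes 0
Maximum depth reached: 2

2


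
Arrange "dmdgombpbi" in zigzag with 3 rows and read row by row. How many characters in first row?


Zigzag "dmdgombpbi" into 3 rows:
Placing characters:
  'd' => row 0
  'm' => row 1
  'd' => row 2
  'g' => row 1
  'o' => row 0
  'm' => row 1
  'b' => row 2
  'p' => row 1
  'b' => row 0
  'i' => row 1
Rows:
  Row 0: "dob"
  Row 1: "mgmpi"
  Row 2: "db"
First row length: 3

3


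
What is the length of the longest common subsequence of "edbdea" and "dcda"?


LCS of "edbdea" and "dcda"
DP table:
           d    c    d    a
      0    0    0    0    0
  e   0    0    0    0    0
  d   0    1    1    1    1
  b   0    1    1    1    1
  d   0    1    1    2    2
  e   0    1    1    2    2
  a   0    1    1    2    3
LCS length = dp[6][4] = 3

3


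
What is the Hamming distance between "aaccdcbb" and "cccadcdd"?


Comparing "aaccdcbb" and "cccadcdd" position by position:
  Position 0: 'a' vs 'c' => differ
  Position 1: 'a' vs 'c' => differ
  Position 2: 'c' vs 'c' => same
  Position 3: 'c' vs 'a' => differ
  Position 4: 'd' vs 'd' => same
  Position 5: 'c' vs 'c' => same
  Position 6: 'b' vs 'd' => differ
  Position 7: 'b' vs 'd' => differ
Total differences (Hamming distance): 5

5


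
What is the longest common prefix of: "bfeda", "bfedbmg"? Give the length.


Words: bfeda, bfedbmg
  Position 0: all 'b' => match
  Position 1: all 'f' => match
  Position 2: all 'e' => match
  Position 3: all 'd' => match
  Position 4: ('a', 'b') => mismatch, stop
LCP = "bfed" (length 4)

4


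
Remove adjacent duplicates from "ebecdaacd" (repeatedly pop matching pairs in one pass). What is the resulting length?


Input: ebecdaacd
Stack-based adjacent duplicate removal:
  Read 'e': push. Stack: e
  Read 'b': push. Stack: eb
  Read 'e': push. Stack: ebe
  Read 'c': push. Stack: ebec
  Read 'd': push. Stack: ebecd
  Read 'a': push. Stack: ebecda
  Read 'a': matches stack top 'a' => pop. Stack: ebecd
  Read 'c': push. Stack: ebecdc
  Read 'd': push. Stack: ebecdcd
Final stack: "ebecdcd" (length 7)

7


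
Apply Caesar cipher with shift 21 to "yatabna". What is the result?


Caesar cipher: shift "yatabna" by 21
  'y' (pos 24) + 21 = pos 19 = 't'
  'a' (pos 0) + 21 = pos 21 = 'v'
  't' (pos 19) + 21 = pos 14 = 'o'
  'a' (pos 0) + 21 = pos 21 = 'v'
  'b' (pos 1) + 21 = pos 22 = 'w'
  'n' (pos 13) + 21 = pos 8 = 'i'
  'a' (pos 0) + 21 = pos 21 = 'v'
Result: tvovwiv

tvovwiv


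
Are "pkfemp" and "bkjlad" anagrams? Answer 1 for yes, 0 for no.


Strings: "pkfemp", "bkjlad"
Sorted first:  efkmpp
Sorted second: abdjkl
Differ at position 0: 'e' vs 'a' => not anagrams

0


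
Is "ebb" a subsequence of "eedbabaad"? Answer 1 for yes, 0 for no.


Check if "ebb" is a subsequence of "eedbabaad"
Greedy scan:
  Position 0 ('e'): matches sub[0] = 'e'
  Position 1 ('e'): no match needed
  Position 2 ('d'): no match needed
  Position 3 ('b'): matches sub[1] = 'b'
  Position 4 ('a'): no match needed
  Position 5 ('b'): matches sub[2] = 'b'
  Position 6 ('a'): no match needed
  Position 7 ('a'): no match needed
  Position 8 ('d'): no match needed
All 3 characters matched => is a subsequence

1


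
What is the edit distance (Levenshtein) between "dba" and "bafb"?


Computing edit distance: "dba" -> "bafb"
DP table:
           b    a    f    b
      0    1    2    3    4
  d   1    1    2    3    4
  b   2    1    2    3    3
  a   3    2    1    2    3
Edit distance = dp[3][4] = 3

3


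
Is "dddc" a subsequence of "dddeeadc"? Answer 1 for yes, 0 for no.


Check if "dddc" is a subsequence of "dddeeadc"
Greedy scan:
  Position 0 ('d'): matches sub[0] = 'd'
  Position 1 ('d'): matches sub[1] = 'd'
  Position 2 ('d'): matches sub[2] = 'd'
  Position 3 ('e'): no match needed
  Position 4 ('e'): no match needed
  Position 5 ('a'): no match needed
  Position 6 ('d'): no match needed
  Position 7 ('c'): matches sub[3] = 'c'
All 4 characters matched => is a subsequence

1


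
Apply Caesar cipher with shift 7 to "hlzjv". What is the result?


Caesar cipher: shift "hlzjv" by 7
  'h' (pos 7) + 7 = pos 14 = 'o'
  'l' (pos 11) + 7 = pos 18 = 's'
  'z' (pos 25) + 7 = pos 6 = 'g'
  'j' (pos 9) + 7 = pos 16 = 'q'
  'v' (pos 21) + 7 = pos 2 = 'c'
Result: osgqc

osgqc


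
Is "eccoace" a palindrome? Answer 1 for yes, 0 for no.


Input: eccoace
Reversed: ecaocce
  Compare pos 0 ('e') with pos 6 ('e'): match
  Compare pos 1 ('c') with pos 5 ('c'): match
  Compare pos 2 ('c') with pos 4 ('a'): MISMATCH
Result: not a palindrome

0


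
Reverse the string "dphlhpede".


Input: dphlhpede
Reading characters right to left:
  Position 8: 'e'
  Position 7: 'd'
  Position 6: 'e'
  Position 5: 'p'
  Position 4: 'h'
  Position 3: 'l'
  Position 2: 'h'
  Position 1: 'p'
  Position 0: 'd'
Reversed: edephlhpd

edephlhpd


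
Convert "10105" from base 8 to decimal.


Input: "10105" in base 8
Positional expansion:
  Digit '1' (value 1) x 8^4 = 4096
  Digit '0' (value 0) x 8^3 = 0
  Digit '1' (value 1) x 8^2 = 64
  Digit '0' (value 0) x 8^1 = 0
  Digit '5' (value 5) x 8^0 = 5
Sum = 4165

4165


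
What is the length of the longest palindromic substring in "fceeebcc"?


Input: "fceeebcc"
Checking substrings for palindromes:
  [2:5] "eee" (len 3) => palindrome
  [2:4] "ee" (len 2) => palindrome
  [3:5] "ee" (len 2) => palindrome
  [6:8] "cc" (len 2) => palindrome
Longest palindromic substring: "eee" with length 3

3


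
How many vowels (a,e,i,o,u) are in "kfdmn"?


Input: kfdmn
Checking each character:
  'k' at position 0: consonant
  'f' at position 1: consonant
  'd' at position 2: consonant
  'm' at position 3: consonant
  'n' at position 4: consonant
Total vowels: 0

0


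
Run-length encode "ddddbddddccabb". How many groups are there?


Input: ddddbddddccabb
Scanning for consecutive runs:
  Group 1: 'd' x 4 (positions 0-3)
  Group 2: 'b' x 1 (positions 4-4)
  Group 3: 'd' x 4 (positions 5-8)
  Group 4: 'c' x 2 (positions 9-10)
  Group 5: 'a' x 1 (positions 11-11)
  Group 6: 'b' x 2 (positions 12-13)
Total groups: 6

6


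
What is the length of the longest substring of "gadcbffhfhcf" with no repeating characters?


Input: "gadcbffhfhcf"
Sliding window (track last position of each char):
  Position 0 ('g'): window [0,0] length 1 -- new best
  Position 1 ('a'): window [0,1] length 2 -- new best
  Position 2 ('d'): window [0,2] length 3 -- new best
  Position 3 ('c'): window [0,3] length 4 -- new best
  Position 4 ('b'): window [0,4] length 5 -- new best
  Position 5 ('f'): window [0,5] length 6 -- new best
  Position 6 ('f'): repeat (last at 5), move window start to 6
  Position 6 ('f'): window [6,6] length 1
  Position 7 ('h'): window [6,7] length 2
  Position 8 ('f'): repeat (last at 6), move window start to 7
  Position 8 ('f'): window [7,8] length 2
  Position 9 ('h'): repeat (last at 7), move window start to 8
  Position 9 ('h'): window [8,9] length 2
  Position 10 ('c'): window [8,10] length 3
  Position 11 ('f'): repeat (last at 8), move window start to 9
  Position 11 ('f'): window [9,11] length 3
Longest substring with no repeats: "gadcbf" with length 6

6


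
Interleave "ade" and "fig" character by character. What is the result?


Interleaving "ade" and "fig":
  Position 0: 'a' from first, 'f' from second => "af"
  Position 1: 'd' from first, 'i' from second => "di"
  Position 2: 'e' from first, 'g' from second => "eg"
Result: afdieg

afdieg


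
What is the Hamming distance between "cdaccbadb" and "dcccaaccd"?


Comparing "cdaccbadb" and "dcccaaccd" position by position:
  Position 0: 'c' vs 'd' => differ
  Position 1: 'd' vs 'c' => differ
  Position 2: 'a' vs 'c' => differ
  Position 3: 'c' vs 'c' => same
  Position 4: 'c' vs 'a' => differ
  Position 5: 'b' vs 'a' => differ
  Position 6: 'a' vs 'c' => differ
  Position 7: 'd' vs 'c' => differ
  Position 8: 'b' vs 'd' => differ
Total differences (Hamming distance): 8

8


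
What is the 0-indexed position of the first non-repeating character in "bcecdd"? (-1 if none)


Input: bcecdd
Character frequencies:
  'b': 1
  'c': 2
  'd': 2
  'e': 1
Scanning left to right for freq == 1:
  Position 0 ('b'): unique! => answer = 0

0


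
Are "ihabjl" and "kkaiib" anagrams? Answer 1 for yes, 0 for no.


Strings: "ihabjl", "kkaiib"
Sorted first:  abhijl
Sorted second: abiikk
Differ at position 2: 'h' vs 'i' => not anagrams

0


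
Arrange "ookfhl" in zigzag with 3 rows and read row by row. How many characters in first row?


Zigzag "ookfhl" into 3 rows:
Placing characters:
  'o' => row 0
  'o' => row 1
  'k' => row 2
  'f' => row 1
  'h' => row 0
  'l' => row 1
Rows:
  Row 0: "oh"
  Row 1: "ofl"
  Row 2: "k"
First row length: 2

2


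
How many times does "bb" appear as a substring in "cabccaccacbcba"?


Searching for "bb" in "cabccaccacbcba"
Scanning each position:
  Position 0: "ca" => no
  Position 1: "ab" => no
  Position 2: "bc" => no
  Position 3: "cc" => no
  Position 4: "ca" => no
  Position 5: "ac" => no
  Position 6: "cc" => no
  Position 7: "ca" => no
  Position 8: "ac" => no
  Position 9: "cb" => no
  Position 10: "bc" => no
  Position 11: "cb" => no
  Position 12: "ba" => no
Total occurrences: 0

0


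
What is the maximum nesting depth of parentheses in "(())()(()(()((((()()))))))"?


Input: "(())()(()(()((((()()))))))"
Tracking depth:
  Position 0 '(': depth becomes 1
  Position 1 '(': depth becomes 2
  Position 2 ')': depth becomes 1
  Position 3 ')': depth becomes 0
  Position 4 '(': depth becomes 1
  Position 5 ')': depth becomes 0
  Position 6 '(': depth becomes 1
  Position 7 '(': depth becomes 2
  Position 8 ')': depth becomes 1
  Position 9 '(': depth becomes 2
  Position 10 '(': depth becomes 3
  Position 11 ')': depth becomes 2
  Position 12 '(': depth becomes 3
  Position 13 '(': depth becomes 4
  Position 14 '(': depth becomes 5
  Position 15 '(': depth becomes 6
  Position 16 '(': depth becomes 7
  Position 17 ')': depth becomes 6
  Position 18 '(': depth becomes 7
  Position 19 ')': depth becomes 6
  Position 20 ')': depth becomes 5
  Position 21 ')': depth becomes 4
  Position 22 ')': depth becomes 3
  Position 23 ')': depth becomes 2
  Position 24 ')': depth becomes 1
  Position 25 ')': depth becomes 0
Maximum depth reached: 7

7


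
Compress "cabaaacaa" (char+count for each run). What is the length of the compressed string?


Input: cabaaacaa
Runs:
  'c' x 1 => "c1"
  'a' x 1 => "a1"
  'b' x 1 => "b1"
  'a' x 3 => "a3"
  'c' x 1 => "c1"
  'a' x 2 => "a2"
Compressed: "c1a1b1a3c1a2"
Compressed length: 12

12


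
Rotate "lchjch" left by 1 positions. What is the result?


Input: "lchjch", rotate left by 1
First 1 characters: "l"
Remaining characters: "chjch"
Concatenate remaining + first: "chjch" + "l" = "chjchl"

chjchl


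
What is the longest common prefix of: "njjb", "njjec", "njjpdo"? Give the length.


Words: njjb, njjec, njjpdo
  Position 0: all 'n' => match
  Position 1: all 'j' => match
  Position 2: all 'j' => match
  Position 3: ('b', 'e', 'p') => mismatch, stop
LCP = "njj" (length 3)

3


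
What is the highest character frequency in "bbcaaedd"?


Input: bbcaaedd
Character counts:
  'a': 2
  'b': 2
  'c': 1
  'd': 2
  'e': 1
Maximum frequency: 2

2


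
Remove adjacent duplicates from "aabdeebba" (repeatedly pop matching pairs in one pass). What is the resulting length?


Input: aabdeebba
Stack-based adjacent duplicate removal:
  Read 'a': push. Stack: a
  Read 'a': matches stack top 'a' => pop. Stack: (empty)
  Read 'b': push. Stack: b
  Read 'd': push. Stack: bd
  Read 'e': push. Stack: bde
  Read 'e': matches stack top 'e' => pop. Stack: bd
  Read 'b': push. Stack: bdb
  Read 'b': matches stack top 'b' => pop. Stack: bd
  Read 'a': push. Stack: bda
Final stack: "bda" (length 3)

3


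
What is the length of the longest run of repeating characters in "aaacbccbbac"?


Input: "aaacbccbbac"
Scanning for longest run:
  Position 1 ('a'): continues run of 'a', length=2
  Position 2 ('a'): continues run of 'a', length=3
  Position 3 ('c'): new char, reset run to 1
  Position 4 ('b'): new char, reset run to 1
  Position 5 ('c'): new char, reset run to 1
  Position 6 ('c'): continues run of 'c', length=2
  Position 7 ('b'): new char, reset run to 1
  Position 8 ('b'): continues run of 'b', length=2
  Position 9 ('a'): new char, reset run to 1
  Position 10 ('c'): new char, reset run to 1
Longest run: 'a' with length 3

3


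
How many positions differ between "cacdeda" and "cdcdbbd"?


Comparing "cacdeda" and "cdcdbbd" position by position:
  Position 0: 'c' vs 'c' => same
  Position 1: 'a' vs 'd' => DIFFER
  Position 2: 'c' vs 'c' => same
  Position 3: 'd' vs 'd' => same
  Position 4: 'e' vs 'b' => DIFFER
  Position 5: 'd' vs 'b' => DIFFER
  Position 6: 'a' vs 'd' => DIFFER
Positions that differ: 4

4


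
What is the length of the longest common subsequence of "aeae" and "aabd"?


LCS of "aeae" and "aabd"
DP table:
           a    a    b    d
      0    0    0    0    0
  a   0    1    1    1    1
  e   0    1    1    1    1
  a   0    1    2    2    2
  e   0    1    2    2    2
LCS length = dp[4][4] = 2

2


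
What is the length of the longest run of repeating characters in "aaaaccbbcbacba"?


Input: "aaaaccbbcbacba"
Scanning for longest run:
  Position 1 ('a'): continues run of 'a', length=2
  Position 2 ('a'): continues run of 'a', length=3
  Position 3 ('a'): continues run of 'a', length=4
  Position 4 ('c'): new char, reset run to 1
  Position 5 ('c'): continues run of 'c', length=2
  Position 6 ('b'): new char, reset run to 1
  Position 7 ('b'): continues run of 'b', length=2
  Position 8 ('c'): new char, reset run to 1
  Position 9 ('b'): new char, reset run to 1
  Position 10 ('a'): new char, reset run to 1
  Position 11 ('c'): new char, reset run to 1
  Position 12 ('b'): new char, reset run to 1
  Position 13 ('a'): new char, reset run to 1
Longest run: 'a' with length 4

4


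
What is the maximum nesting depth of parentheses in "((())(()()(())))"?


Input: "((())(()()(())))"
Tracking depth:
  Position 0 '(': depth becomes 1
  Position 1 '(': depth becomes 2
  Position 2 '(': depth becomes 3
  Position 3 ')': depth becomes 2
  Position 4 ')': depth becomes 1
  Position 5 '(': depth becomes 2
  Position 6 '(': depth becomes 3
  Position 7 ')': depth becomes 2
  Position 8 '(': depth becomes 3
  Position 9 ')': depth becomes 2
  Position 10 '(': depth becomes 3
  Position 11 '(': depth becomes 4
  Position 12 ')': depth becomes 3
  Position 13 ')': depth becomes 2
  Position 14 ')': depth becomes 1
  Position 15 ')': depth becomes 0
Maximum depth reached: 4

4


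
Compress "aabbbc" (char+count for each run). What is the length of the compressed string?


Input: aabbbc
Runs:
  'a' x 2 => "a2"
  'b' x 3 => "b3"
  'c' x 1 => "c1"
Compressed: "a2b3c1"
Compressed length: 6

6


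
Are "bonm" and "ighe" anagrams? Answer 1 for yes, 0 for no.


Strings: "bonm", "ighe"
Sorted first:  bmno
Sorted second: eghi
Differ at position 0: 'b' vs 'e' => not anagrams

0


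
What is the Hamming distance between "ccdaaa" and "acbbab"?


Comparing "ccdaaa" and "acbbab" position by position:
  Position 0: 'c' vs 'a' => differ
  Position 1: 'c' vs 'c' => same
  Position 2: 'd' vs 'b' => differ
  Position 3: 'a' vs 'b' => differ
  Position 4: 'a' vs 'a' => same
  Position 5: 'a' vs 'b' => differ
Total differences (Hamming distance): 4

4


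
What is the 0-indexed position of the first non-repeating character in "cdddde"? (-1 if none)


Input: cdddde
Character frequencies:
  'c': 1
  'd': 4
  'e': 1
Scanning left to right for freq == 1:
  Position 0 ('c'): unique! => answer = 0

0


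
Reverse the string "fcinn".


Input: fcinn
Reading characters right to left:
  Position 4: 'n'
  Position 3: 'n'
  Position 2: 'i'
  Position 1: 'c'
  Position 0: 'f'
Reversed: nnicf

nnicf


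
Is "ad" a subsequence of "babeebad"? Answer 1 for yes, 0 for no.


Check if "ad" is a subsequence of "babeebad"
Greedy scan:
  Position 0 ('b'): no match needed
  Position 1 ('a'): matches sub[0] = 'a'
  Position 2 ('b'): no match needed
  Position 3 ('e'): no match needed
  Position 4 ('e'): no match needed
  Position 5 ('b'): no match needed
  Position 6 ('a'): no match needed
  Position 7 ('d'): matches sub[1] = 'd'
All 2 characters matched => is a subsequence

1


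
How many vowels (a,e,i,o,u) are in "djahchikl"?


Input: djahchikl
Checking each character:
  'd' at position 0: consonant
  'j' at position 1: consonant
  'a' at position 2: vowel (running total: 1)
  'h' at position 3: consonant
  'c' at position 4: consonant
  'h' at position 5: consonant
  'i' at position 6: vowel (running total: 2)
  'k' at position 7: consonant
  'l' at position 8: consonant
Total vowels: 2

2


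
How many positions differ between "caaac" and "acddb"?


Comparing "caaac" and "acddb" position by position:
  Position 0: 'c' vs 'a' => DIFFER
  Position 1: 'a' vs 'c' => DIFFER
  Position 2: 'a' vs 'd' => DIFFER
  Position 3: 'a' vs 'd' => DIFFER
  Position 4: 'c' vs 'b' => DIFFER
Positions that differ: 5

5


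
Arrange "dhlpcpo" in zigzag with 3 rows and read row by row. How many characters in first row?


Zigzag "dhlpcpo" into 3 rows:
Placing characters:
  'd' => row 0
  'h' => row 1
  'l' => row 2
  'p' => row 1
  'c' => row 0
  'p' => row 1
  'o' => row 2
Rows:
  Row 0: "dc"
  Row 1: "hpp"
  Row 2: "lo"
First row length: 2

2


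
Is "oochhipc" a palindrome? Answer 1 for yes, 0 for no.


Input: oochhipc
Reversed: cpihhcoo
  Compare pos 0 ('o') with pos 7 ('c'): MISMATCH
  Compare pos 1 ('o') with pos 6 ('p'): MISMATCH
  Compare pos 2 ('c') with pos 5 ('i'): MISMATCH
  Compare pos 3 ('h') with pos 4 ('h'): match
Result: not a palindrome

0
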